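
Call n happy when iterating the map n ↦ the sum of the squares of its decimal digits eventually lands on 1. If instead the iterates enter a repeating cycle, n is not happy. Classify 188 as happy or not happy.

188 → 129
129 → 86
86 → 100
100 → 1  — reached 1.

happy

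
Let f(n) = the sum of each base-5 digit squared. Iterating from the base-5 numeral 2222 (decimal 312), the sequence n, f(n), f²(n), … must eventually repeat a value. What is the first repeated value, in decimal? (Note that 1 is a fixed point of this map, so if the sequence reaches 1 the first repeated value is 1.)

312 = (2,2,2,2)_5 → 2² + 2² + 2² + 2² = 16
16 = (3,1)_5 → 3² + 1² = 10
10 = (2,0)_5 → 2² + 0² = 4
4 = (4)_5 → 4² = 16  — 16 already appeared earlier.

16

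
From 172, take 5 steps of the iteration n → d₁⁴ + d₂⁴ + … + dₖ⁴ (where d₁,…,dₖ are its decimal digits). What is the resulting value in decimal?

6819

172 → 1⁴ + 7⁴ + 2⁴ = 2418
2418 → 2⁴ + 4⁴ + 1⁴ + 8⁴ = 4369
4369 → 4⁴ + 3⁴ + 6⁴ + 9⁴ = 8194
8194 → 8⁴ + 1⁴ + 9⁴ + 4⁴ = 10914
10914 → 1⁴ + 0⁴ + 9⁴ + 1⁴ + 4⁴ = 6819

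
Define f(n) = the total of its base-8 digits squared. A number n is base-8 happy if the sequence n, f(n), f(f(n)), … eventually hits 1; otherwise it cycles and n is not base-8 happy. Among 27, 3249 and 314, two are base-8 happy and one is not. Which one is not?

27: 27 → 18 → 8 → 1  — reaches 1 (base-8 happy)
3249: 3249 → 77 → 27 → 18 → 8 → 1  — reaches 1 (base-8 happy)
314: 314 → 69 → 26 → 13 → 26  — repeats 26 (not base-8 happy)

314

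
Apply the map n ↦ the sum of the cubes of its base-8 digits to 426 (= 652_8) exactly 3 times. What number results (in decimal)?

426 = (6,5,2)_8 → 349
349 = (5,3,5)_8 → 277
277 = (4,2,5)_8 → 197

197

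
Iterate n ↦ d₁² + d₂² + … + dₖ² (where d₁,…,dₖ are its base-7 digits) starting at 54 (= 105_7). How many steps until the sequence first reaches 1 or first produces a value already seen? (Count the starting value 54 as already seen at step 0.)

54 = (1,0,5)_7 → 1² + 0² + 5² = 1 + 0 + 25 = 26
26 = (3,5)_7 → 3² + 5² = 9 + 25 = 34
34 = (4,6)_7 → 4² + 6² = 16 + 36 = 52
52 = (1,0,3)_7 → 1² + 0² + 3² = 1 + 0 + 9 = 10
10 = (1,3)_7 → 1² + 3² = 1 + 9 = 10  — 10 repeats.
That took 5 steps.

5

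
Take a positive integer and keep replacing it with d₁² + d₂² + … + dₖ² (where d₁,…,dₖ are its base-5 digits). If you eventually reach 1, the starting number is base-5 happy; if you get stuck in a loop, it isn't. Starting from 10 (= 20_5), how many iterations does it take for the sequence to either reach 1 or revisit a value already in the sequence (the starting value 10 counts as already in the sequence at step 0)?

10 = (2,0)_5 → 2² + 0² = 4
4 = (4)_5 → 4² = 16
16 = (3,1)_5 → 3² + 1² = 10  — 10 repeats.
That took 3 steps.

3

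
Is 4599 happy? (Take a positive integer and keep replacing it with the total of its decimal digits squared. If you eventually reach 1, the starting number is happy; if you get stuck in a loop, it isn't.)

happy

4599 → 4² + 5² + 9² + 9² = 203
203 → 2² + 0² + 3² = 13
13 → 1² + 3² = 10
10 → 1² + 0² = 1  — reached 1.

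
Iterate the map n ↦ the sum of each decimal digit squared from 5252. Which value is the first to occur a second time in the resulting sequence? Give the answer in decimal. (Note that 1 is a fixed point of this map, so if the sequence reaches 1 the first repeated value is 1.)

5252 → 5² + 2² + 5² + 2² = 25 + 4 + 25 + 4 = 58
58 → 5² + 8² = 25 + 64 = 89
89 → 8² + 9² = 64 + 81 = 145
145 → 1² + 4² + 5² = 1 + 16 + 25 = 42
42 → 4² + 2² = 16 + 4 = 20
20 → 2² + 0² = 4 + 0 = 4
4 → 4² = 16
16 → 1² + 6² = 1 + 36 = 37
37 → 3² + 7² = 9 + 49 = 58  — 58 already appeared earlier.

58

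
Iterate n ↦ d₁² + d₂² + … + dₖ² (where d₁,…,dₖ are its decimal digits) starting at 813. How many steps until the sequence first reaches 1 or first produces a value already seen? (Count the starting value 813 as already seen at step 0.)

12

813 → 8² + 1² + 3² = 64 + 1 + 9 = 74
74 → 7² + 4² = 49 + 16 = 65
65 → 6² + 5² = 36 + 25 = 61
61 → 6² + 1² = 36 + 1 = 37
37 → 3² + 7² = 9 + 49 = 58
58 → 5² + 8² = 25 + 64 = 89
89 → 8² + 9² = 64 + 81 = 145
145 → 1² + 4² + 5² = 1 + 16 + 25 = 42
42 → 4² + 2² = 16 + 4 = 20
20 → 2² + 0² = 4 + 0 = 4
4 → 4² = 16
16 → 1² + 6² = 1 + 36 = 37  — 37 repeats.
That took 12 steps.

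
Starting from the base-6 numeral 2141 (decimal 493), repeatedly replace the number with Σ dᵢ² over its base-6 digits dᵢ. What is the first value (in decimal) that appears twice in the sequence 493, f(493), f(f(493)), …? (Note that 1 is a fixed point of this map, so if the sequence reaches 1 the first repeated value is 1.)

25

493 = (2,1,4,1)_6 → 2² + 1² + 4² + 1² = 4 + 1 + 16 + 1 = 22
22 = (3,4)_6 → 3² + 4² = 9 + 16 = 25
25 = (4,1)_6 → 4² + 1² = 16 + 1 = 17
17 = (2,5)_6 → 2² + 5² = 4 + 25 = 29
29 = (4,5)_6 → 4² + 5² = 16 + 25 = 41
41 = (1,0,5)_6 → 1² + 0² + 5² = 1 + 0 + 25 = 26
26 = (4,2)_6 → 4² + 2² = 16 + 4 = 20
20 = (3,2)_6 → 3² + 2² = 9 + 4 = 13
13 = (2,1)_6 → 2² + 1² = 4 + 1 = 5
5 = (5)_6 → 5² = 25  — 25 already appeared earlier.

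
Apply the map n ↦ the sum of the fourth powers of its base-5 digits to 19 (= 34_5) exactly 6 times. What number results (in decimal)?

19 = (3,4)_5 → 337
337 = (2,3,2,2)_5 → 129
129 = (1,0,0,4)_5 → 257
257 = (2,0,1,2)_5 → 33
33 = (1,1,3)_5 → 83
83 = (3,1,3)_5 → 163

163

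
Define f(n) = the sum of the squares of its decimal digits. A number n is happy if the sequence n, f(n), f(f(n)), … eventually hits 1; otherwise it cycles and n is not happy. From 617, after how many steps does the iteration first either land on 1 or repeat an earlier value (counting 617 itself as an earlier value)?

3

617 → 86
86 → 100
100 → 1  — reached 1.
That took 3 steps.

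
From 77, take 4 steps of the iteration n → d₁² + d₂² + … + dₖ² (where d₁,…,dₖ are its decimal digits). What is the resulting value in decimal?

20

77 → 7² + 7² = 49 + 49 = 98
98 → 9² + 8² = 81 + 64 = 145
145 → 1² + 4² + 5² = 1 + 16 + 25 = 42
42 → 4² + 2² = 16 + 4 = 20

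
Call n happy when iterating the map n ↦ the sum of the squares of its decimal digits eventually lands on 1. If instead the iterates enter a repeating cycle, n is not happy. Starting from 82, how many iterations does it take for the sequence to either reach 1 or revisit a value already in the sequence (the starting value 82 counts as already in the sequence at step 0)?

3

82 → 8² + 2² = 68
68 → 6² + 8² = 100
100 → 1² + 0² + 0² = 1  — reached 1.
That took 3 steps.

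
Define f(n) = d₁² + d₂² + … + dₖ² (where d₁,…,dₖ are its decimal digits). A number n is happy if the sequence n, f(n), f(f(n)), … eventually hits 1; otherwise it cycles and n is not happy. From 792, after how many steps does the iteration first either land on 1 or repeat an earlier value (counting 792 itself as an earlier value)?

12

792 → 7² + 9² + 2² = 49 + 81 + 4 = 134
134 → 1² + 3² + 4² = 1 + 9 + 16 = 26
26 → 2² + 6² = 4 + 36 = 40
40 → 4² + 0² = 16 + 0 = 16
16 → 1² + 6² = 1 + 36 = 37
37 → 3² + 7² = 9 + 49 = 58
58 → 5² + 8² = 25 + 64 = 89
89 → 8² + 9² = 64 + 81 = 145
145 → 1² + 4² + 5² = 1 + 16 + 25 = 42
42 → 4² + 2² = 16 + 4 = 20
20 → 2² + 0² = 4 + 0 = 4
4 → 4² = 16  — 16 repeats.
That took 12 steps.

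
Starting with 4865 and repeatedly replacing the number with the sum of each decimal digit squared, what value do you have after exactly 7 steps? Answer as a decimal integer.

4865 → 4² + 8² + 6² + 5² = 141
141 → 1² + 4² + 1² = 18
18 → 1² + 8² = 65
65 → 6² + 5² = 61
61 → 6² + 1² = 37
37 → 3² + 7² = 58
58 → 5² + 8² = 89

89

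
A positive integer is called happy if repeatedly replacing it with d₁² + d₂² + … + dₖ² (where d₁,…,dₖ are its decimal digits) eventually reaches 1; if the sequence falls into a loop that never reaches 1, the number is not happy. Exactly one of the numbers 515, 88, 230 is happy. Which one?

515: 515 → 51 → 26 → 40 → 16 → 37 → 58 → 89 → 145 → 42 → 20 → 4 → 16  — repeats 16 (not happy)
88: 88 → 128 → 69 → 117 → 51 → 26 → 40 → 16 → 37 → 58 → 89 → 145 → 42 → 20 → 4 → 16  — repeats 16 (not happy)
230: 230 → 13 → 10 → 1  — reaches 1 (happy)

230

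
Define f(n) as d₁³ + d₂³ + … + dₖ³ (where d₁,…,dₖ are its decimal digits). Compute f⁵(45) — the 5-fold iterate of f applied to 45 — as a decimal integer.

153

45 → 4³ + 5³ = 189
189 → 1³ + 8³ + 9³ = 1242
1242 → 1³ + 2³ + 4³ + 2³ = 81
81 → 8³ + 1³ = 513
513 → 5³ + 1³ + 3³ = 153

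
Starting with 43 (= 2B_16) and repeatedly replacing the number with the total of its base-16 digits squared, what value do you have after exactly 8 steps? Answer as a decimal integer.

181

43 = (2,11)_16 → 2² + 11² = 125
125 = (7,13)_16 → 7² + 13² = 218
218 = (13,10)_16 → 13² + 10² = 269
269 = (1,0,13)_16 → 1² + 0² + 13² = 170
170 = (10,10)_16 → 10² + 10² = 200
200 = (12,8)_16 → 12² + 8² = 208
208 = (13,0)_16 → 13² + 0² = 169
169 = (10,9)_16 → 10² + 9² = 181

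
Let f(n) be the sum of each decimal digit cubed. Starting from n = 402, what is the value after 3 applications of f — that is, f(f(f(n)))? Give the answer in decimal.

402 → 4³ + 0³ + 2³ = 72
72 → 7³ + 2³ = 351
351 → 3³ + 5³ + 1³ = 153

153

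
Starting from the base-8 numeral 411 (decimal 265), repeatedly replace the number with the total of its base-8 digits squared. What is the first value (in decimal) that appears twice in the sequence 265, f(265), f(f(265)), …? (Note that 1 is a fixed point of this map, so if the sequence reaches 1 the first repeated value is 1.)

265 = (4,1,1)_8 → 4² + 1² + 1² = 16 + 1 + 1 = 18
18 = (2,2)_8 → 2² + 2² = 4 + 4 = 8
8 = (1,0)_8 → 1² + 0² = 1 + 0 = 1  — reached the fixed point 1.
1 → 1, so 1 is the first repeated value.

1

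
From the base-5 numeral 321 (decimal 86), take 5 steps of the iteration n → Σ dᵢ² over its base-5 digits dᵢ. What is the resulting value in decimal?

86 = (3,2,1)_5 → 3² + 2² + 1² = 9 + 4 + 1 = 14
14 = (2,4)_5 → 2² + 4² = 4 + 16 = 20
20 = (4,0)_5 → 4² + 0² = 16 + 0 = 16
16 = (3,1)_5 → 3² + 1² = 9 + 1 = 10
10 = (2,0)_5 → 2² + 0² = 4 + 0 = 4

4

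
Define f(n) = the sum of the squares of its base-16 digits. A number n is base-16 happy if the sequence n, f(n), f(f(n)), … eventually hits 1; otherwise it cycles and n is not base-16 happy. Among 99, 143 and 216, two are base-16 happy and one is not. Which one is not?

99: 99 → 45 → 173 → 269 → 170 → 200 → 208 → 169 → 181 → 146 → 85 → 50 → 13 → 169  — repeats 169 (not base-16 happy)
143: 143 → 289 → 6 → 36 → 20 → 17 → 2 → 4 → 16 → 1  — reaches 1 (base-16 happy)
216: 216 → 233 → 277 → 27 → 122 → 149 → 106 → 136 → 128 → 64 → 16 → 1  — reaches 1 (base-16 happy)

99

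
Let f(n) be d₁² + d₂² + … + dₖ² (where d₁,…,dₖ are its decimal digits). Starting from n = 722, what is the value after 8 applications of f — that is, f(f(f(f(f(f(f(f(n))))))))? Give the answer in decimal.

722 → 7² + 2² + 2² = 57
57 → 5² + 7² = 74
74 → 7² + 4² = 65
65 → 6² + 5² = 61
61 → 6² + 1² = 37
37 → 3² + 7² = 58
58 → 5² + 8² = 89
89 → 8² + 9² = 145

145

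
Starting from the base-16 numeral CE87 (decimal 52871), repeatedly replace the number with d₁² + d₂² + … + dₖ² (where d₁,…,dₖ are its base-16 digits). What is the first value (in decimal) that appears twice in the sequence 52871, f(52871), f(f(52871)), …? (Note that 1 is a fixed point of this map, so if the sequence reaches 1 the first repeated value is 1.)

52871 = (12,14,8,7)_16 → 12² + 14² + 8² + 7² = 453
453 = (1,12,5)_16 → 1² + 12² + 5² = 170
170 = (10,10)_16 → 10² + 10² = 200
200 = (12,8)_16 → 12² + 8² = 208
208 = (13,0)_16 → 13² + 0² = 169
169 = (10,9)_16 → 10² + 9² = 181
181 = (11,5)_16 → 11² + 5² = 146
146 = (9,2)_16 → 9² + 2² = 85
85 = (5,5)_16 → 5² + 5² = 50
50 = (3,2)_16 → 3² + 2² = 13
13 = (13)_16 → 13² = 169  — 169 already appeared earlier.

169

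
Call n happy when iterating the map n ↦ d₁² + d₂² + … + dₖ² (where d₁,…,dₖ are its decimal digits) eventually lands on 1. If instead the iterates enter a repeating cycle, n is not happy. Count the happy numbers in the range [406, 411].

1

406: 406 → 52 → 29 → 85 → 89 → 145 → 42 → 20 → 4 → 16 → 37 → 58 → 89  (repeats 89)
407: 407 → 65 → 61 → 37 → 58 → 89 → 145 → 42 → 20 → 4 → 16 → 37  (repeats 37)
408: 408 → 80 → 64 → 52 → 29 → 85 → 89 → 145 → 42 → 20 → 4 → 16 → 37 → 58 → 89  (repeats 89)
409: 409 → 97 → 130 → 10 → 1  (reaches 1)
410: 410 → 17 → 50 → 25 → 29 → 85 → 89 → 145 → 42 → 20 → 4 → 16 → 37 → 58 → 89  (repeats 89)
411: 411 → 18 → 65 → 61 → 37 → 58 → 89 → 145 → 42 → 20 → 4 → 16 → 37  (repeats 37)
happy: 409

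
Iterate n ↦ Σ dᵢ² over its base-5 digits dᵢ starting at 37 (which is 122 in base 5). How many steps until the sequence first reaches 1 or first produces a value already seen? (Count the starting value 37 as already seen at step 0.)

37 = (1,2,2)_5 → 1² + 2² + 2² = 1 + 4 + 4 = 9
9 = (1,4)_5 → 1² + 4² = 1 + 16 = 17
17 = (3,2)_5 → 3² + 2² = 9 + 4 = 13
13 = (2,3)_5 → 2² + 3² = 4 + 9 = 13  — 13 repeats.
That took 4 steps.

4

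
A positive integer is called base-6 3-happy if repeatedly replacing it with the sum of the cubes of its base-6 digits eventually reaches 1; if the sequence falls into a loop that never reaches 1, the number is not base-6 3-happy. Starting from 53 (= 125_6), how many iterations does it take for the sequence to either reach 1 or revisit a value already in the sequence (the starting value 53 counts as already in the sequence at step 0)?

53 = (1,2,5)_6 → 1³ + 2³ + 5³ = 134
134 = (3,4,2)_6 → 3³ + 4³ + 2³ = 99
99 = (2,4,3)_6 → 2³ + 4³ + 3³ = 99  — 99 repeats.
That took 3 steps.

3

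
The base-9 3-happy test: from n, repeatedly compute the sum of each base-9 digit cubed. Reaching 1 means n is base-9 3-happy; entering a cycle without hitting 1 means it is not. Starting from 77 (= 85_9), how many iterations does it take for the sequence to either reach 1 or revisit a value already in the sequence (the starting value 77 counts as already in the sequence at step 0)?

77 = (8,5)_9 → 8³ + 5³ = 512 + 125 = 637
637 = (7,7,7)_9 → 7³ + 7³ + 7³ = 343 + 343 + 343 = 1029
1029 = (1,3,6,3)_9 → 1³ + 3³ + 6³ + 3³ = 1 + 27 + 216 + 27 = 271
271 = (3,3,1)_9 → 3³ + 3³ + 1³ = 27 + 27 + 1 = 55
55 = (6,1)_9 → 6³ + 1³ = 216 + 1 = 217
217 = (2,6,1)_9 → 2³ + 6³ + 1³ = 8 + 216 + 1 = 225
225 = (2,7,0)_9 → 2³ + 7³ + 0³ = 8 + 343 + 0 = 351
351 = (4,3,0)_9 → 4³ + 3³ + 0³ = 64 + 27 + 0 = 91
91 = (1,1,1)_9 → 1³ + 1³ + 1³ = 1 + 1 + 1 = 3
3 = (3)_9 → 3³ = 27
27 = (3,0)_9 → 3³ + 0³ = 27 + 0 = 27  — 27 repeats.
That took 11 steps.

11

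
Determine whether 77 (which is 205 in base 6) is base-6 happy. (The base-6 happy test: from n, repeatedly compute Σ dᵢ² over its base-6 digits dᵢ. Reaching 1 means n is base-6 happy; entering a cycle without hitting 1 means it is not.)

77 = (2,0,5)_6 → 2² + 0² + 5² = 29
29 = (4,5)_6 → 4² + 5² = 41
41 = (1,0,5)_6 → 1² + 0² + 5² = 26
26 = (4,2)_6 → 4² + 2² = 20
20 = (3,2)_6 → 3² + 2² = 13
13 = (2,1)_6 → 2² + 1² = 5
5 = (5)_6 → 5² = 25
25 = (4,1)_6 → 4² + 1² = 17
17 = (2,5)_6 → 2² + 5² = 29  — 29 already seen; the sequence cycles without reaching 1.

not base-6 happy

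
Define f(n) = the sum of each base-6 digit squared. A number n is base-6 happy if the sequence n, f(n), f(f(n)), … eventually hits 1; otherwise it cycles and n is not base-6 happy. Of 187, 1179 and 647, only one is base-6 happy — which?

647

187: 187 → 27 → 25 → 17 → 29 → 41 → 26 → 20 → 13 → 5 → 25  — repeats 25 (not base-6 happy)
1179: 1179 → 54 → 10 → 17 → 29 → 41 → 26 → 20 → 13 → 5 → 25 → 17  — repeats 17 (not base-6 happy)
647: 647 → 79 → 6 → 1  — reaches 1 (base-6 happy)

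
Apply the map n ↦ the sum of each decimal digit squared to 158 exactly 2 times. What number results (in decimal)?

158 → 90
90 → 81

81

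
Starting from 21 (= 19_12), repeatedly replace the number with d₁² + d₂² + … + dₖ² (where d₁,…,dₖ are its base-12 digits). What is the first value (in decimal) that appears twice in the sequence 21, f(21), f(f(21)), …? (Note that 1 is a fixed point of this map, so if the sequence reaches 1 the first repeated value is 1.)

21 = (1,9)_12 → 1² + 9² = 1 + 81 = 82
82 = (6,10)_12 → 6² + 10² = 36 + 100 = 136
136 = (11,4)_12 → 11² + 4² = 121 + 16 = 137
137 = (11,5)_12 → 11² + 5² = 121 + 25 = 146
146 = (1,0,2)_12 → 1² + 0² + 2² = 1 + 0 + 4 = 5
5 = (5)_12 → 5² = 25
25 = (2,1)_12 → 2² + 1² = 4 + 1 = 5  — 5 already appeared earlier.

5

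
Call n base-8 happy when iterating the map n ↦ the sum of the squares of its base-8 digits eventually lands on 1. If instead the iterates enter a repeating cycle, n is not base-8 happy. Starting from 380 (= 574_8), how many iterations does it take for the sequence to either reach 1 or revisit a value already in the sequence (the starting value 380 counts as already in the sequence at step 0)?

380 = (5,7,4)_8 → 5² + 7² + 4² = 90
90 = (1,3,2)_8 → 1² + 3² + 2² = 14
14 = (1,6)_8 → 1² + 6² = 37
37 = (4,5)_8 → 4² + 5² = 41
41 = (5,1)_8 → 5² + 1² = 26
26 = (3,2)_8 → 3² + 2² = 13
13 = (1,5)_8 → 1² + 5² = 26  — 26 repeats.
That took 7 steps.

7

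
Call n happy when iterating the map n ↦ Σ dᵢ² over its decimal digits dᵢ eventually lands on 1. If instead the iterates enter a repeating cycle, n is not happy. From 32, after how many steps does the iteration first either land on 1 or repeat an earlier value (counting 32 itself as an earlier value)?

32 → 13
13 → 10
10 → 1  — reached 1.
That took 3 steps.

3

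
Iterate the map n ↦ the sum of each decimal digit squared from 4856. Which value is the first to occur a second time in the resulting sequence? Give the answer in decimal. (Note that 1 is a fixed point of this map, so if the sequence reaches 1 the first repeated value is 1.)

4856 → 141
141 → 18
18 → 65
65 → 61
61 → 37
37 → 58
58 → 89
89 → 145
145 → 42
42 → 20
20 → 4
4 → 16
16 → 37  — 37 already appeared earlier.

37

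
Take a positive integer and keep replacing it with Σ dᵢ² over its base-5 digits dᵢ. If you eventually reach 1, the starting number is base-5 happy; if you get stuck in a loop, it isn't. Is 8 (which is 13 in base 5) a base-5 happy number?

8 = (1,3)_5 → 1² + 3² = 1 + 9 = 10
10 = (2,0)_5 → 2² + 0² = 4 + 0 = 4
4 = (4)_5 → 4² = 16
16 = (3,1)_5 → 3² + 1² = 9 + 1 = 10  — 10 already seen; the sequence cycles without reaching 1.

not base-5 happy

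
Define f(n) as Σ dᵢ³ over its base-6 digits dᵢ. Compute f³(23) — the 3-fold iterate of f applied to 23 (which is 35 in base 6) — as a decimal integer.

23 = (3,5)_6 → 3³ + 5³ = 27 + 125 = 152
152 = (4,1,2)_6 → 4³ + 1³ + 2³ = 64 + 1 + 8 = 73
73 = (2,0,1)_6 → 2³ + 0³ + 1³ = 8 + 0 + 1 = 9

9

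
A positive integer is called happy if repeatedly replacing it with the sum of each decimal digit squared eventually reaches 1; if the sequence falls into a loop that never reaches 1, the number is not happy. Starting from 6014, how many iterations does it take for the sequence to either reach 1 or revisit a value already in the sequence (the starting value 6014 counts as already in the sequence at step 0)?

6014 → 6² + 0² + 1² + 4² = 36 + 0 + 1 + 16 = 53
53 → 5² + 3² = 25 + 9 = 34
34 → 3² + 4² = 9 + 16 = 25
25 → 2² + 5² = 4 + 25 = 29
29 → 2² + 9² = 4 + 81 = 85
85 → 8² + 5² = 64 + 25 = 89
89 → 8² + 9² = 64 + 81 = 145
145 → 1² + 4² + 5² = 1 + 16 + 25 = 42
42 → 4² + 2² = 16 + 4 = 20
20 → 2² + 0² = 4 + 0 = 4
4 → 4² = 16
16 → 1² + 6² = 1 + 36 = 37
37 → 3² + 7² = 9 + 49 = 58
58 → 5² + 8² = 25 + 64 = 89  — 89 repeats.
That took 14 steps.

14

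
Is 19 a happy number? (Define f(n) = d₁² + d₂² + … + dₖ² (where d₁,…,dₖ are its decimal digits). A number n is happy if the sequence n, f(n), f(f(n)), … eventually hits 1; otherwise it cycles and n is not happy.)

19 → 1² + 9² = 1 + 81 = 82
82 → 8² + 2² = 64 + 4 = 68
68 → 6² + 8² = 36 + 64 = 100
100 → 1² + 0² + 0² = 1 + 0 + 0 = 1  — reached 1.

happy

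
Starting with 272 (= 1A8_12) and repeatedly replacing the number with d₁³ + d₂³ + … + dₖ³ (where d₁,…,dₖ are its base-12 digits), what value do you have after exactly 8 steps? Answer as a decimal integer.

272 = (1,10,8)_12 → 1³ + 10³ + 8³ = 1513
1513 = (10,6,1)_12 → 10³ + 6³ + 1³ = 1217
1217 = (8,5,5)_12 → 8³ + 5³ + 5³ = 762
762 = (5,3,6)_12 → 5³ + 3³ + 6³ = 368
368 = (2,6,8)_12 → 2³ + 6³ + 8³ = 736
736 = (5,1,4)_12 → 5³ + 1³ + 4³ = 190
190 = (1,3,10)_12 → 1³ + 3³ + 10³ = 1028
1028 = (7,1,8)_12 → 7³ + 1³ + 8³ = 856

856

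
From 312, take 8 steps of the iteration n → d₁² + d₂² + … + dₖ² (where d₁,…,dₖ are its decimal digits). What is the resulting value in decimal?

312 → 3² + 1² + 2² = 14
14 → 1² + 4² = 17
17 → 1² + 7² = 50
50 → 5² + 0² = 25
25 → 2² + 5² = 29
29 → 2² + 9² = 85
85 → 8² + 5² = 89
89 → 8² + 9² = 145

145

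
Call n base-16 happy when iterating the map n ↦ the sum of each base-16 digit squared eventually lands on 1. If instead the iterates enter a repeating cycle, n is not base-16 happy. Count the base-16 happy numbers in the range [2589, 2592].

1

2589: 2589 → 270 → 197 → 169 → 181 → 146 → 85 → 50 → 13 → 169  (repeats 169)
2590: 2590 → 297 → 86 → 61 → 178 → 125 → 218 → 269 → 170 → 200 → 208 → 169 → 181 → 146 → 85 → 50 → 13 → 169  (repeats 169)
2591: 2591 → 326 → 53 → 34 → 8 → 64 → 16 → 1  (reaches 1)
2592: 2592 → 104 → 100 → 52 → 25 → 82 → 29 → 170 → 200 → 208 → 169 → 181 → 146 → 85 → 50 → 13 → 169  (repeats 169)
base-16 happy: 2591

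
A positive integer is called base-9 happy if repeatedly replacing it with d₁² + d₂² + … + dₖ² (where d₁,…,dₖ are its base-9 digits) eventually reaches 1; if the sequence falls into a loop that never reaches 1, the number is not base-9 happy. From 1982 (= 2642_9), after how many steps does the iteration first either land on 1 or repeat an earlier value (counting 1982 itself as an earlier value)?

1982 = (2,6,4,2)_9 → 2² + 6² + 4² + 2² = 60
60 = (6,6)_9 → 6² + 6² = 72
72 = (8,0)_9 → 8² + 0² = 64
64 = (7,1)_9 → 7² + 1² = 50
50 = (5,5)_9 → 5² + 5² = 50  — 50 repeats.
That took 5 steps.

5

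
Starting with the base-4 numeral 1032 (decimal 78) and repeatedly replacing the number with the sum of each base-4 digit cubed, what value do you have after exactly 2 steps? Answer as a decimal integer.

78 = (1,0,3,2)_4 → 1³ + 0³ + 3³ + 2³ = 1 + 0 + 27 + 8 = 36
36 = (2,1,0)_4 → 2³ + 1³ + 0³ = 8 + 1 + 0 = 9

9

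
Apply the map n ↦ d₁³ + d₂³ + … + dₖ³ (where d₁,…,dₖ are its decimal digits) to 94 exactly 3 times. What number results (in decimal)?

94 → 9³ + 4³ = 729 + 64 = 793
793 → 7³ + 9³ + 3³ = 343 + 729 + 27 = 1099
1099 → 1³ + 0³ + 9³ + 9³ = 1 + 0 + 729 + 729 = 1459

1459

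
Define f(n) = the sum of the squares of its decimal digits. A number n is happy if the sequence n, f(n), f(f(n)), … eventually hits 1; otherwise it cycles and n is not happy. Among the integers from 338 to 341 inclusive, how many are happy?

338: 338 → 82 → 68 → 100 → 1  — happy
339: 339 → 99 → 162 → 41 → 17 → 50 → 25 → 29 → 85 → 89 → 145 → 42 → 20 → 4 → 16 → 37 → 58 → 89  — not happy
340: 340 → 25 → 29 → 85 → 89 → 145 → 42 → 20 → 4 → 16 → 37 → 58 → 89  — not happy
341: 341 → 26 → 40 → 16 → 37 → 58 → 89 → 145 → 42 → 20 → 4 → 16  — not happy
happy: 338

1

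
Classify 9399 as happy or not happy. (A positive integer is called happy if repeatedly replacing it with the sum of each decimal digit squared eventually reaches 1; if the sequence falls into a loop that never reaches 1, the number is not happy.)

not happy

9399 → 252
252 → 33
33 → 18
18 → 65
65 → 61
61 → 37
37 → 58
58 → 89
89 → 145
145 → 42
42 → 20
20 → 4
4 → 16
16 → 37  — 37 already seen; the sequence cycles without reaching 1.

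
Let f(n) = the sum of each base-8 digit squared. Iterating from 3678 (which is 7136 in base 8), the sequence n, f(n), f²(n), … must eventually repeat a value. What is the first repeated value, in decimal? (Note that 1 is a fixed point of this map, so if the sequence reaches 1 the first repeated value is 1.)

16

3678 = (7,1,3,6)_8 → 7² + 1² + 3² + 6² = 49 + 1 + 9 + 36 = 95
95 = (1,3,7)_8 → 1² + 3² + 7² = 1 + 9 + 49 = 59
59 = (7,3)_8 → 7² + 3² = 49 + 9 = 58
58 = (7,2)_8 → 7² + 2² = 49 + 4 = 53
53 = (6,5)_8 → 6² + 5² = 36 + 25 = 61
61 = (7,5)_8 → 7² + 5² = 49 + 25 = 74
74 = (1,1,2)_8 → 1² + 1² + 2² = 1 + 1 + 4 = 6
6 = (6)_8 → 6² = 36
36 = (4,4)_8 → 4² + 4² = 16 + 16 = 32
32 = (4,0)_8 → 4² + 0² = 16 + 0 = 16
16 = (2,0)_8 → 2² + 0² = 4 + 0 = 4
4 = (4)_8 → 4² = 16  — 16 already appeared earlier.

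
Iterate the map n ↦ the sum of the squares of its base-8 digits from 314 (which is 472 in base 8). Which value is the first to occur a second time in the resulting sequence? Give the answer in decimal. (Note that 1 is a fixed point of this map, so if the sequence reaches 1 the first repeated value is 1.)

314 = (4,7,2)_8 → 4² + 7² + 2² = 16 + 49 + 4 = 69
69 = (1,0,5)_8 → 1² + 0² + 5² = 1 + 0 + 25 = 26
26 = (3,2)_8 → 3² + 2² = 9 + 4 = 13
13 = (1,5)_8 → 1² + 5² = 1 + 25 = 26  — 26 already appeared earlier.

26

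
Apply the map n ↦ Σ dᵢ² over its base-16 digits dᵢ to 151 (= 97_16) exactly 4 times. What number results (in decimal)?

4

151 = (9,7)_16 → 9² + 7² = 81 + 49 = 130
130 = (8,2)_16 → 8² + 2² = 64 + 4 = 68
68 = (4,4)_16 → 4² + 4² = 16 + 16 = 32
32 = (2,0)_16 → 2² + 0² = 4 + 0 = 4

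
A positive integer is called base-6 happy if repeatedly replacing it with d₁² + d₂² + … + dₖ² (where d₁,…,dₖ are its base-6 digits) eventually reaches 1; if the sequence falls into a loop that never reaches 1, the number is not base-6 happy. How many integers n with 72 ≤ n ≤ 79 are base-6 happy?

72: 72 → 4 → 16 → 20 → 13 → 5 → 25 → 17 → 29 → 41 → 26 → 20  (repeats 20)
73: 73 → 5 → 25 → 17 → 29 → 41 → 26 → 20 → 13 → 5  (repeats 5)
74: 74 → 8 → 5 → 25 → 17 → 29 → 41 → 26 → 20 → 13 → 5  (repeats 5)
75: 75 → 13 → 5 → 25 → 17 → 29 → 41 → 26 → 20 → 13  (repeats 13)
76: 76 → 20 → 13 → 5 → 25 → 17 → 29 → 41 → 26 → 20  (repeats 20)
77: 77 → 29 → 41 → 26 → 20 → 13 → 5 → 25 → 17 → 29  (repeats 29)
78: 78 → 5 → 25 → 17 → 29 → 41 → 26 → 20 → 13 → 5  (repeats 5)
79: 79 → 6 → 1  (reaches 1)
base-6 happy: 79

1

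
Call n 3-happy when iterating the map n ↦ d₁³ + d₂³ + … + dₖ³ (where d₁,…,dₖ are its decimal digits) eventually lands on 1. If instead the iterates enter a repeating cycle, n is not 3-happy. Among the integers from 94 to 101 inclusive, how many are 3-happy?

1

94: 94 → 793 → 1099 → 1459 → 919 → 1459  — not 3-happy
95: 95 → 854 → 701 → 344 → 155 → 251 → 134 → 92 → 737 → 713 → 371 → 371  — not 3-happy
96: 96 → 945 → 918 → 1242 → 81 → 513 → 153 → 153  — not 3-happy
97: 97 → 1072 → 352 → 160 → 217 → 352  — not 3-happy
98: 98 → 1241 → 74 → 407 → 407  — not 3-happy
99: 99 → 1458 → 702 → 351 → 153 → 153  — not 3-happy
100: 100 → 1  — 3-happy
101: 101 → 2 → 8 → 512 → 134 → 92 → 737 → 713 → 371 → 371  — not 3-happy
3-happy: 100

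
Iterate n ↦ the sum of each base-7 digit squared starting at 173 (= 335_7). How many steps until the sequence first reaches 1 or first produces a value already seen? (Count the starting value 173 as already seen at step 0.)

6

173 = (3,3,5)_7 → 3² + 3² + 5² = 9 + 9 + 25 = 43
43 = (6,1)_7 → 6² + 1² = 36 + 1 = 37
37 = (5,2)_7 → 5² + 2² = 25 + 4 = 29
29 = (4,1)_7 → 4² + 1² = 16 + 1 = 17
17 = (2,3)_7 → 2² + 3² = 4 + 9 = 13
13 = (1,6)_7 → 1² + 6² = 1 + 36 = 37  — 37 repeats.
That took 6 steps.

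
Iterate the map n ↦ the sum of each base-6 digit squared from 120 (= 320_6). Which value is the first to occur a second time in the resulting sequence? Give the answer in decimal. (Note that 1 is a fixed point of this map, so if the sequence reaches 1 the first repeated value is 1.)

13

120 = (3,2,0)_6 → 3² + 2² + 0² = 13
13 = (2,1)_6 → 2² + 1² = 5
5 = (5)_6 → 5² = 25
25 = (4,1)_6 → 4² + 1² = 17
17 = (2,5)_6 → 2² + 5² = 29
29 = (4,5)_6 → 4² + 5² = 41
41 = (1,0,5)_6 → 1² + 0² + 5² = 26
26 = (4,2)_6 → 4² + 2² = 20
20 = (3,2)_6 → 3² + 2² = 13  — 13 already appeared earlier.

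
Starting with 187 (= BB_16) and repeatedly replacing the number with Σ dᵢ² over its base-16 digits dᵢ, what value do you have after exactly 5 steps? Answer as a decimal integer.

30

187 = (11,11)_16 → 242
242 = (15,2)_16 → 229
229 = (14,5)_16 → 221
221 = (13,13)_16 → 338
338 = (1,5,2)_16 → 30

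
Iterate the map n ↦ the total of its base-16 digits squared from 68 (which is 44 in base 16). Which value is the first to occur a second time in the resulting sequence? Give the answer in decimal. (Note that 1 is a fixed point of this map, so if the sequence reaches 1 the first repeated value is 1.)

1

68 = (4,4)_16 → 4² + 4² = 16 + 16 = 32
32 = (2,0)_16 → 2² + 0² = 4 + 0 = 4
4 = (4)_16 → 4² = 16
16 = (1,0)_16 → 1² + 0² = 1 + 0 = 1  — reached the fixed point 1.
1 → 1, so 1 is the first repeated value.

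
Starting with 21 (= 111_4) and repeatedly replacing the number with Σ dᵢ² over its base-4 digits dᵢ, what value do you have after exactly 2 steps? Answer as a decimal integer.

9

21 = (1,1,1)_4 → 1² + 1² + 1² = 3
3 = (3)_4 → 3² = 9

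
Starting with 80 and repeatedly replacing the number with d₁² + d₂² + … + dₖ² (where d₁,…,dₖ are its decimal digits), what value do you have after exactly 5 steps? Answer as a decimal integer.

80 → 64
64 → 52
52 → 29
29 → 85
85 → 89

89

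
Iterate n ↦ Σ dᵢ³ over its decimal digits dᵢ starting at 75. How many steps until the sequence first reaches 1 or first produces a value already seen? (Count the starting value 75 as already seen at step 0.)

6

75 → 7³ + 5³ = 468
468 → 4³ + 6³ + 8³ = 792
792 → 7³ + 9³ + 2³ = 1080
1080 → 1³ + 0³ + 8³ + 0³ = 513
513 → 5³ + 1³ + 3³ = 153
153 → 1³ + 5³ + 3³ = 153  — 153 repeats.
That took 6 steps.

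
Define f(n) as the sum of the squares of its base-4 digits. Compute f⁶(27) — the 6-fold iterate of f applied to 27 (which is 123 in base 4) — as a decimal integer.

1

27 = (1,2,3)_4 → 1² + 2² + 3² = 14
14 = (3,2)_4 → 3² + 2² = 13
13 = (3,1)_4 → 3² + 1² = 10
10 = (2,2)_4 → 2² + 2² = 8
8 = (2,0)_4 → 2² + 0² = 4
4 = (1,0)_4 → 1² + 0² = 1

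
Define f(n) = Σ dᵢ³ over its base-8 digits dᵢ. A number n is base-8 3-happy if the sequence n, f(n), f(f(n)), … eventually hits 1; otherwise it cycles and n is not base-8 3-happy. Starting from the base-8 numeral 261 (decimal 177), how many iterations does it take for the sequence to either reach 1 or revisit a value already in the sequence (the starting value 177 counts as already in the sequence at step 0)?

3

177 = (2,6,1)_8 → 2³ + 6³ + 1³ = 225
225 = (3,4,1)_8 → 3³ + 4³ + 1³ = 92
92 = (1,3,4)_8 → 1³ + 3³ + 4³ = 92  — 92 repeats.
That took 3 steps.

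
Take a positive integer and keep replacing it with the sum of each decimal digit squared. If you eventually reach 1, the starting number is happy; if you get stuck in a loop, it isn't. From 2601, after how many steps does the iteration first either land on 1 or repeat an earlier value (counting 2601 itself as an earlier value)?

15

2601 → 2² + 6² + 0² + 1² = 4 + 36 + 0 + 1 = 41
41 → 4² + 1² = 16 + 1 = 17
17 → 1² + 7² = 1 + 49 = 50
50 → 5² + 0² = 25 + 0 = 25
25 → 2² + 5² = 4 + 25 = 29
29 → 2² + 9² = 4 + 81 = 85
85 → 8² + 5² = 64 + 25 = 89
89 → 8² + 9² = 64 + 81 = 145
145 → 1² + 4² + 5² = 1 + 16 + 25 = 42
42 → 4² + 2² = 16 + 4 = 20
20 → 2² + 0² = 4 + 0 = 4
4 → 4² = 16
16 → 1² + 6² = 1 + 36 = 37
37 → 3² + 7² = 9 + 49 = 58
58 → 5² + 8² = 25 + 64 = 89  — 89 repeats.
That took 15 steps.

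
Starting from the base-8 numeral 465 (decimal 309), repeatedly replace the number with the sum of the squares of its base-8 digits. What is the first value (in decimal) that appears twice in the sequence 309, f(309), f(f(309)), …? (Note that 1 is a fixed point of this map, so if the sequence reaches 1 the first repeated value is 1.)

1

309 = (4,6,5)_8 → 4² + 6² + 5² = 77
77 = (1,1,5)_8 → 1² + 1² + 5² = 27
27 = (3,3)_8 → 3² + 3² = 18
18 = (2,2)_8 → 2² + 2² = 8
8 = (1,0)_8 → 1² + 0² = 1  — reached the fixed point 1.
1 → 1, so 1 is the first repeated value.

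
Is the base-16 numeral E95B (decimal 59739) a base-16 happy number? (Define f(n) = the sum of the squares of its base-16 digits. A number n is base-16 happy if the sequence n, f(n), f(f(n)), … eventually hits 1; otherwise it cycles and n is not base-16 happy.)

base-16 happy

59739 = (14,9,5,11)_16 → 14² + 9² + 5² + 11² = 196 + 81 + 25 + 121 = 423
423 = (1,10,7)_16 → 1² + 10² + 7² = 1 + 100 + 49 = 150
150 = (9,6)_16 → 9² + 6² = 81 + 36 = 117
117 = (7,5)_16 → 7² + 5² = 49 + 25 = 74
74 = (4,10)_16 → 4² + 10² = 16 + 100 = 116
116 = (7,4)_16 → 7² + 4² = 49 + 16 = 65
65 = (4,1)_16 → 4² + 1² = 16 + 1 = 17
17 = (1,1)_16 → 1² + 1² = 1 + 1 = 2
2 = (2)_16 → 2² = 4
4 = (4)_16 → 4² = 16
16 = (1,0)_16 → 1² + 0² = 1 + 0 = 1  — reached 1.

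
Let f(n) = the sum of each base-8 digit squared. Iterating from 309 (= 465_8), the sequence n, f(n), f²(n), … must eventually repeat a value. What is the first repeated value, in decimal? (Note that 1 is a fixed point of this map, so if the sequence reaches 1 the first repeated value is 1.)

1

309 = (4,6,5)_8 → 77
77 = (1,1,5)_8 → 27
27 = (3,3)_8 → 18
18 = (2,2)_8 → 8
8 = (1,0)_8 → 1  — reached the fixed point 1.
1 → 1, so 1 is the first repeated value.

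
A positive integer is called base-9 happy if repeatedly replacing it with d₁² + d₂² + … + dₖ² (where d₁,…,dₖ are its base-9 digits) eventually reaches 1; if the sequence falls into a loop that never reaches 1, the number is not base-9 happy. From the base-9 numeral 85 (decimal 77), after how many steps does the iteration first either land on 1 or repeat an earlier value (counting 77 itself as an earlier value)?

77 = (8,5)_9 → 8² + 5² = 89
89 = (1,0,8)_9 → 1² + 0² + 8² = 65
65 = (7,2)_9 → 7² + 2² = 53
53 = (5,8)_9 → 5² + 8² = 89  — 89 repeats.
That took 4 steps.

4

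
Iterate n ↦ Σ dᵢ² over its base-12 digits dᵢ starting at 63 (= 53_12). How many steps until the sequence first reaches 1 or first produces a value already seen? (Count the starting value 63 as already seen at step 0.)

63 = (5,3)_12 → 5² + 3² = 25 + 9 = 34
34 = (2,10)_12 → 2² + 10² = 4 + 100 = 104
104 = (8,8)_12 → 8² + 8² = 64 + 64 = 128
128 = (10,8)_12 → 10² + 8² = 100 + 64 = 164
164 = (1,1,8)_12 → 1² + 1² + 8² = 1 + 1 + 64 = 66
66 = (5,6)_12 → 5² + 6² = 25 + 36 = 61
61 = (5,1)_12 → 5² + 1² = 25 + 1 = 26
26 = (2,2)_12 → 2² + 2² = 4 + 4 = 8
8 = (8)_12 → 8² = 64
64 = (5,4)_12 → 5² + 4² = 25 + 16 = 41
41 = (3,5)_12 → 3² + 5² = 9 + 25 = 34  — 34 repeats.
That took 11 steps.

11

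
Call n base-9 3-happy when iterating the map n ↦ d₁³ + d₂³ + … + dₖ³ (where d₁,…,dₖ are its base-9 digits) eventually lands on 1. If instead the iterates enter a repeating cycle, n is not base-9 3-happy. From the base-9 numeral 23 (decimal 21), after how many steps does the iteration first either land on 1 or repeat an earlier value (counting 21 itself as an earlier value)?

6

21 = (2,3)_9 → 35
35 = (3,8)_9 → 539
539 = (6,5,8)_9 → 853
853 = (1,1,4,7)_9 → 409
409 = (5,0,4)_9 → 189
189 = (2,3,0)_9 → 35  — 35 repeats.
That took 6 steps.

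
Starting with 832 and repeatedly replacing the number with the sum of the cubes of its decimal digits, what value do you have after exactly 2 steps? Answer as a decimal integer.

832 → 8³ + 3³ + 2³ = 512 + 27 + 8 = 547
547 → 5³ + 4³ + 7³ = 125 + 64 + 343 = 532

532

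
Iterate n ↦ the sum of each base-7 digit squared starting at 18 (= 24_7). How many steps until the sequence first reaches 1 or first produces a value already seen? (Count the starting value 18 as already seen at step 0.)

8

18 = (2,4)_7 → 20
20 = (2,6)_7 → 40
40 = (5,5)_7 → 50
50 = (1,0,1)_7 → 2
2 = (2)_7 → 4
4 = (4)_7 → 16
16 = (2,2)_7 → 8
8 = (1,1)_7 → 2  — 2 repeats.
That took 8 steps.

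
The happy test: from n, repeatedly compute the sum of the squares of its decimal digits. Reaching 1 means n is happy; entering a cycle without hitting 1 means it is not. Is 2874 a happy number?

2874 → 2² + 8² + 7² + 4² = 133
133 → 1² + 3² + 3² = 19
19 → 1² + 9² = 82
82 → 8² + 2² = 68
68 → 6² + 8² = 100
100 → 1² + 0² + 0² = 1  — reached 1.

happy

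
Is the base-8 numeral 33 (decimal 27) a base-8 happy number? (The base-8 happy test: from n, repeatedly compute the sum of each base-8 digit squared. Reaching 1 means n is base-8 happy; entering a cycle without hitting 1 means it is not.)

base-8 happy

27 = (3,3)_8 → 3² + 3² = 18
18 = (2,2)_8 → 2² + 2² = 8
8 = (1,0)_8 → 1² + 0² = 1  — reached 1.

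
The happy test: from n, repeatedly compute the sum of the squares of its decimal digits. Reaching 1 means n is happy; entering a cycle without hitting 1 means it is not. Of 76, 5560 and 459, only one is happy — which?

76: 76 → 85 → 89 → 145 → 42 → 20 → 4 → 16 → 37 → 58 → 89  — repeats 89 (not happy)
5560: 5560 → 86 → 100 → 1  — reaches 1 (happy)
459: 459 → 122 → 9 → 81 → 65 → 61 → 37 → 58 → 89 → 145 → 42 → 20 → 4 → 16 → 37  — repeats 37 (not happy)

5560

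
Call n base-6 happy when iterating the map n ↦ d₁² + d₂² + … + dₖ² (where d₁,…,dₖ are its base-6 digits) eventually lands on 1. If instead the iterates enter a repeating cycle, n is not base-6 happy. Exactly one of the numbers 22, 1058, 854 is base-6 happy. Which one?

1058

22: 22 → 25 → 17 → 29 → 41 → 26 → 20 → 13 → 5 → 25  — repeats 25 (not base-6 happy)
1058: 1058 → 49 → 6 → 1  — reaches 1 (base-6 happy)
854: 854 → 54 → 10 → 17 → 29 → 41 → 26 → 20 → 13 → 5 → 25 → 17  — repeats 17 (not base-6 happy)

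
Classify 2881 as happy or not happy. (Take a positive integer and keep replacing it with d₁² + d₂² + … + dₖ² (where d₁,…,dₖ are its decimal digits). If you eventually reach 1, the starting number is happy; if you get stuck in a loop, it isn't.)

2881 → 2² + 8² + 8² + 1² = 4 + 64 + 64 + 1 = 133
133 → 1² + 3² + 3² = 1 + 9 + 9 = 19
19 → 1² + 9² = 1 + 81 = 82
82 → 8² + 2² = 64 + 4 = 68
68 → 6² + 8² = 36 + 64 = 100
100 → 1² + 0² + 0² = 1 + 0 + 0 = 1  — reached 1.

happy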